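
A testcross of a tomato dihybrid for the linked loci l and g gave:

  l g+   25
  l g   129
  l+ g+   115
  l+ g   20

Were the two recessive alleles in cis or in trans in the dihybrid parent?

The two most frequent classes are l+ g+ (115) and l g (129); these are the parental (non-recombinant) types.
So the F1 carried l+ g+ on one chromosome and l g on the other — the recessive alleles are on the same chromosome (cis / coupling).

cis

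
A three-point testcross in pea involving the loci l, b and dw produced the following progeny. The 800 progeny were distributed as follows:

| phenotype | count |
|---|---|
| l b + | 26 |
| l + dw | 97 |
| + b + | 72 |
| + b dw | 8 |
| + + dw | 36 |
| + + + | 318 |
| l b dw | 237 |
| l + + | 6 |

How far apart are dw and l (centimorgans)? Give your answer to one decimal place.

The two most frequent reciprocal classes, l b dw and + + +, are the parental types, so the F1 was l b dw / + + +.
The two rarest classes, + b dw and l + +, are the double crossovers. Comparing them with the parentals, only the l allele has switched, so l is the middle locus and the order is dw – l – b.
Crossovers in the dw–l interval produce the single-crossover classes l b + and + + dw (26 + 36 = 62) plus the double crossovers (14).
RF(dw–l) = (62 + 14) / 800 = 76/800 = 0.0950 → 9.5 centimorgans.

9.5 centimorgans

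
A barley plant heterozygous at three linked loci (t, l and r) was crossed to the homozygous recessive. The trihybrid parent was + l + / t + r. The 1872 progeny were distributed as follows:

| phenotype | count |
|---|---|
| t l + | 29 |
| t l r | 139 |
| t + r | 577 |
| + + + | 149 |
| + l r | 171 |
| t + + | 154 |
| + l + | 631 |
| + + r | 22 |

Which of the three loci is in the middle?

The two rarest classes, t l + and + + r, are the double crossovers. Comparing them with the parentals, only the t allele has switched, so t is the middle locus and the order is l – t – r.

t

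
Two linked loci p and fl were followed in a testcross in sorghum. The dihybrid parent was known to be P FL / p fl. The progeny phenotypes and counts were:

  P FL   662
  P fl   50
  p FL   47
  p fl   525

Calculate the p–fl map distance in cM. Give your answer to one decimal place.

7.6 cM

The recombinant classes are P fl and p FL: 50 + 47 = 97.
Recombination frequency = 97/1284 = 0.0755 ≈ 7.6%, i.e. 7.6 cM.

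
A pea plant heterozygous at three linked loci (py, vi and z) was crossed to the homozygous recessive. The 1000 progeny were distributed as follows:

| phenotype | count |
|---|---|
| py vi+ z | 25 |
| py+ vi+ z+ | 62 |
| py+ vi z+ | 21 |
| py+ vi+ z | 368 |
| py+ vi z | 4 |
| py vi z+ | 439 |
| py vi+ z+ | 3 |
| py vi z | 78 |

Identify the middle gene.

vi

The two most frequent reciprocal classes, py vi z+ and py+ vi+ z, are the parental types, so the F1 was py vi z+ / py+ vi+ z.
The two rarest classes, py vi+ z+ and py+ vi z, are the double crossovers. Comparing them with the parentals, only the vi allele has switched, so vi is the middle locus and the order is py – vi – z.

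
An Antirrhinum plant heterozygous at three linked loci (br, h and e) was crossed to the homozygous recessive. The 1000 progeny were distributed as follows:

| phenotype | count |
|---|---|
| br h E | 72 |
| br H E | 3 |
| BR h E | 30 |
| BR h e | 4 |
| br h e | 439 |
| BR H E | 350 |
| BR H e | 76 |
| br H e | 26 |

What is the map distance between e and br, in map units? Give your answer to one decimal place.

15.5 map units

The two most frequent reciprocal classes, br h e and BR H E, are the parental types, so the F1 was br h e / BR H E.
The two rarest classes, BR h e and br H E, are the double crossovers. Comparing them with the parentals, only the br allele has switched, so br is the middle locus and the order is e – br – h.
Crossovers in the e–br interval produce the single-crossover classes br h E and BR H e (72 + 76 = 148) plus the double crossovers (7).
RF(e–br) = (148 + 7) / 1000 = 155/1000 = 0.1550 → 15.5 map units.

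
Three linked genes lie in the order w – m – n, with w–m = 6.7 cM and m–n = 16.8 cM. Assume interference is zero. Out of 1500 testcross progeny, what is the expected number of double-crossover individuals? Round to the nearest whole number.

17

Map distances give recombination frequencies of 0.067 and 0.168 for the two intervals.
With no interference, expected double-crossover frequency = 0.067 × 0.168 = 0.01126.
Expected number = 0.01126 × 1500 = 16.88 ≈ 17.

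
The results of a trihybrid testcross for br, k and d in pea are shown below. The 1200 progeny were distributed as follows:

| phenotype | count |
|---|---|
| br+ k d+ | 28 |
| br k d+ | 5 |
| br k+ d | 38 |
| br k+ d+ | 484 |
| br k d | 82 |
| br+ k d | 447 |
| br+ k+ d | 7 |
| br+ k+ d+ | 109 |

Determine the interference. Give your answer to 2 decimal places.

The two most frequent reciprocal classes, br k+ d+ and br+ k d, are the parental types, so the F1 was br k+ d+ / br+ k d.
The two rarest classes, br k d+ and br+ k+ d, are the double crossovers. Comparing them with the parentals, only the k allele has switched, so k is the middle locus and the order is d – k – br.
d–k: (66 + 12)/1200 = 0.0650; k–br: (191 + 12)/1200 = 0.1692.
Expected DCO frequency = 0.0650 × 0.1692 ≈ 0.01100; observed = 12/1200 ≈ 0.01000.
Coefficient of coincidence = 0.01000/0.01100 ≈ 0.91; interference = 1 − 0.91 = 0.09.

0.09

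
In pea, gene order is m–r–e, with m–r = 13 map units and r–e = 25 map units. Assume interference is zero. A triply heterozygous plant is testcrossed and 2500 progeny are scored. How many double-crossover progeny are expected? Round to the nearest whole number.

Map distances give recombination frequencies of 0.130 and 0.250 for the two intervals.
With no interference, expected double-crossover frequency = 0.130 × 0.250 = 0.03250.
Expected number = 0.03250 × 2500 = 81.25 ≈ 81.

81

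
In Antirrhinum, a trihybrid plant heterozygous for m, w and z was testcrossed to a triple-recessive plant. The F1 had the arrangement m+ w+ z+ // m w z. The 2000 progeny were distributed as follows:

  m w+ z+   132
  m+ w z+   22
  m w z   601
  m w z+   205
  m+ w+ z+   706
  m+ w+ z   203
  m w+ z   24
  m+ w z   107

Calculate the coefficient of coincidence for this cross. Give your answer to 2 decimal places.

0.71

The two rarest classes, m+ w z+ and m w+ z, are the double crossovers. Comparing them with the parentals, only the w allele has switched, so w is the middle locus and the order is z – w – m.
z–w: (408 + 46)/2000 = 0.2270; w–m: (239 + 46)/2000 = 0.1425.
Expected DCO frequency = 0.2270 × 0.1425 ≈ 0.03235; observed = 46/2000 ≈ 0.02300.
Coefficient of coincidence = 0.02300/0.03235 ≈ 0.71.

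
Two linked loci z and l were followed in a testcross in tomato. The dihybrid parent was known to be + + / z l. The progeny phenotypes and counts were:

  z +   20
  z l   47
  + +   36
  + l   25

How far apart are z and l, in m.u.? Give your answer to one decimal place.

The recombinant classes are + l and z +: 25 + 20 = 45.
Recombination frequency = 45/128 = 0.3516 ≈ 35.2%, i.e. 35.2 m.u.

35.2 m.u.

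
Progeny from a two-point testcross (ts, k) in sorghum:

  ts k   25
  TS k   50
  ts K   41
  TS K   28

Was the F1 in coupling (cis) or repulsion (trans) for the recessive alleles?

The two most frequent classes are TS k (50) and ts K (41); these are the parental (non-recombinant) types.
So the F1 carried TS k on one chromosome and ts K on the other — the recessive alleles are on opposite chromosomes (trans / repulsion).

trans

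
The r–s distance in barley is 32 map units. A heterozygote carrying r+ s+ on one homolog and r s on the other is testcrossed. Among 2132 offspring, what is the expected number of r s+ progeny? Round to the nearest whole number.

A map distance of 32 map units corresponds to a recombination frequency of 0.320.
The F1 is r+ s+ / r s, so r s+ is a recombinant gamete class with expected frequency r/2 = 0.320/2 = 0.1600.
Expected number = 0.1600 × 2132 = 341.12 ≈ 341.

341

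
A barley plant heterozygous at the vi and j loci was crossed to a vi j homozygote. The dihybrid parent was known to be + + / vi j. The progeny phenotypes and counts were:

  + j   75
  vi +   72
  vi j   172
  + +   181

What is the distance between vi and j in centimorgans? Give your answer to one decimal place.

The recombinant classes are + j and vi +: 75 + 72 = 147.
Recombination frequency = 147/500 = 0.2940 ≈ 29.4%, i.e. 29.4 centimorgans.

29.4 centimorgans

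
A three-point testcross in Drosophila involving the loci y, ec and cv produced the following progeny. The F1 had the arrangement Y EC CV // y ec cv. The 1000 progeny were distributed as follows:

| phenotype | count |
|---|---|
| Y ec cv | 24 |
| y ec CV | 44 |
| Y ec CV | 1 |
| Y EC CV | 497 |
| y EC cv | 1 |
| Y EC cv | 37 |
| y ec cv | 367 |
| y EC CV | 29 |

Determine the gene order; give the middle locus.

ec

The two rarest classes, Y ec CV and y EC cv, are the double crossovers. Comparing them with the parentals, only the ec allele has switched, so ec is the middle locus and the order is cv – ec – y.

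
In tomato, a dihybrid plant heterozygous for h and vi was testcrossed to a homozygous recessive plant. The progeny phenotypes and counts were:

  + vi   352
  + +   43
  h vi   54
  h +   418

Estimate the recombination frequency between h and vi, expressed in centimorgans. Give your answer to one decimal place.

The two most frequent classes, + vi (352) and h + (418), are the parental types, so the F1 was + vi / h +.
The recombinant classes are + + and h vi: 43 + 54 = 97.
Recombination frequency = 97/867 = 0.1119 ≈ 11.2%, i.e. 11.2 centimorgans.

11.2 centimorgans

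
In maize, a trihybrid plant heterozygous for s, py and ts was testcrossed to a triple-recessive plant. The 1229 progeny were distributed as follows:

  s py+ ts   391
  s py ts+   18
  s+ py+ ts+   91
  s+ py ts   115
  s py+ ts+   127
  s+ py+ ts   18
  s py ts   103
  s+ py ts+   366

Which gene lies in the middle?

The two most frequent reciprocal classes, s py+ ts and s+ py ts+, are the parental types, so the F1 was s py+ ts / s+ py ts+.
The two rarest classes, s+ py+ ts and s py ts+, are the double crossovers. Comparing them with the parentals, only the s allele has switched, so s is the middle locus and the order is py – s – ts.

s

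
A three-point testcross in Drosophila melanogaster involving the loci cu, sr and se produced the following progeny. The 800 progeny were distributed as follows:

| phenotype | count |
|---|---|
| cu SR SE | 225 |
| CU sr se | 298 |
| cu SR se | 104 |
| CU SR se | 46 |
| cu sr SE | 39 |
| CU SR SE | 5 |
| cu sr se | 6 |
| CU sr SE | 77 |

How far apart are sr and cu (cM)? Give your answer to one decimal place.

12.0 cM

The two most frequent reciprocal classes, cu SR SE and CU sr se, are the parental types, so the F1 was cu SR SE / CU sr se.
The two rarest classes, CU SR SE and cu sr se, are the double crossovers. Comparing them with the parentals, only the cu allele has switched, so cu is the middle locus and the order is se – cu – sr.
Crossovers in the cu–sr interval produce the single-crossover classes cu sr SE and CU SR se (39 + 46 = 85) plus the double crossovers (11).
RF(cu–sr) = (85 + 11) / 800 = 96/800 = 0.1200 → 12.0 cM.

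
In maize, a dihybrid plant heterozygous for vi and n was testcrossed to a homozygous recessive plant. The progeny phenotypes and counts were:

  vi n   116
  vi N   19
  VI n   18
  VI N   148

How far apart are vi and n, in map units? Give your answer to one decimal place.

12.3 map units

The two most frequent classes, VI N (148) and vi n (116), are the parental types, so the F1 was VI N / vi n.
The recombinant classes are VI n and vi N: 18 + 19 = 37.
Recombination frequency = 37/301 = 0.1229 ≈ 12.3%, i.e. 12.3 map units.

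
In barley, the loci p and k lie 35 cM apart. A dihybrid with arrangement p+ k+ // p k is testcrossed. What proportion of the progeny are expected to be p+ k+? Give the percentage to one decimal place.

A map distance of 35 cM corresponds to a recombination frequency of 0.350.
The F1 is p+ k+ / p k, so p+ k+ is a parental gamete class with expected frequency (1 − r)/2 = 0.650/2 = 0.3250.
That is 0.3250 = 32.5% of the progeny.

32.5%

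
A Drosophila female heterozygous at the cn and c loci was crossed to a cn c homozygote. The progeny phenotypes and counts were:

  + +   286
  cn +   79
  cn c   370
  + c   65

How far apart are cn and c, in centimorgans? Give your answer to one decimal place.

18.0 centimorgans

The two most frequent classes, + + (286) and cn c (370), are the parental types, so the F1 was + + / cn c.
The recombinant classes are + c and cn +: 65 + 79 = 144.
Recombination frequency = 144/800 = 0.1800 ≈ 18.0%, i.e. 18.0 centimorgans.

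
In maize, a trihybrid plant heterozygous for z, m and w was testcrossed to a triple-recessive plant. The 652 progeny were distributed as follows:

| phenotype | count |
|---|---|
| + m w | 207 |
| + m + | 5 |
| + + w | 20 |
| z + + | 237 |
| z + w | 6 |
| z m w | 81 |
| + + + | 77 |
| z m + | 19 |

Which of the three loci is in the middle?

The two most frequent reciprocal classes, + m w and z + +, are the parental types, so the F1 was + m w / z + +.
The two rarest classes, + m + and z + w, are the double crossovers. Comparing them with the parentals, only the w allele has switched, so w is the middle locus and the order is z – w – m.

w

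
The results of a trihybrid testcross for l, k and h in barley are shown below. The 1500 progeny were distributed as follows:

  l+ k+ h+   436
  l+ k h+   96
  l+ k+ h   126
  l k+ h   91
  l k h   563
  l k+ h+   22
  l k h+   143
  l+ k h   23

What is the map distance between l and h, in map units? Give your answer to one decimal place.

20.9 map units

The two most frequent reciprocal classes, l+ k+ h+ and l k h, are the parental types, so the F1 was l+ k+ h+ / l k h.
The two rarest classes, l k+ h+ and l+ k h, are the double crossovers. Comparing them with the parentals, only the l allele has switched, so l is the middle locus and the order is h – l – k.
Crossovers in the h–l interval produce the single-crossover classes l+ k+ h and l k h+ (126 + 143 = 269) plus the double crossovers (45).
RF(h–l) = (269 + 45) / 1500 = 314/1500 = 0.2093 → 20.9 map units.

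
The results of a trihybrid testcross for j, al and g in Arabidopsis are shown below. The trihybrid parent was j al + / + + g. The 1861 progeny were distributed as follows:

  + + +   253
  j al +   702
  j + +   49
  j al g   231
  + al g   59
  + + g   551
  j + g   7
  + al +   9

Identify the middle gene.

The two rarest classes, + al + and j + g, are the double crossovers. Comparing them with the parentals, only the j allele has switched, so j is the middle locus and the order is g – j – al.

j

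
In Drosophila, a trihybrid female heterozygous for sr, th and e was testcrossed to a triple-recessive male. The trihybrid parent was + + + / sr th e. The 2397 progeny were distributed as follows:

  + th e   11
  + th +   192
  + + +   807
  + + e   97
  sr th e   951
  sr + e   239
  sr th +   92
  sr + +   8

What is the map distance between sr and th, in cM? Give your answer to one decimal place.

The two rarest classes, sr + + and + th e, are the double crossovers. Comparing them with the parentals, only the sr allele has switched, so sr is the middle locus and the order is e – sr – th.
Crossovers in the sr–th interval produce the single-crossover classes + th + and sr + e (192 + 239 = 431) plus the double crossovers (19).
RF(sr–th) = (431 + 19) / 2397 = 450/2397 = 0.1877 → 18.8 cM.

18.8 cM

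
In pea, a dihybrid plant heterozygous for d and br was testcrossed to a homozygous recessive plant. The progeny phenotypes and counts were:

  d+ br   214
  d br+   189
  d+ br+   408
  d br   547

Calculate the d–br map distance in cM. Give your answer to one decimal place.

The two most frequent classes, d+ br+ (408) and d br (547), are the parental types, so the F1 was d+ br+ / d br.
The recombinant classes are d+ br and d br+: 214 + 189 = 403.
Recombination frequency = 403/1358 = 0.2968 ≈ 29.7%, i.e. 29.7 cM.

29.7 cM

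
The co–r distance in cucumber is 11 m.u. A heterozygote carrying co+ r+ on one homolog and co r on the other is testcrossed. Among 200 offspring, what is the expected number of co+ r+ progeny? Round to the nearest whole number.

A map distance of 11 m.u. corresponds to a recombination frequency of 0.110.
The F1 is co+ r+ / co r, so co+ r+ is a parental gamete class with expected frequency (1 − r)/2 = 0.890/2 = 0.4450.
Expected number = 0.4450 × 200 = 89.00 ≈ 89.

89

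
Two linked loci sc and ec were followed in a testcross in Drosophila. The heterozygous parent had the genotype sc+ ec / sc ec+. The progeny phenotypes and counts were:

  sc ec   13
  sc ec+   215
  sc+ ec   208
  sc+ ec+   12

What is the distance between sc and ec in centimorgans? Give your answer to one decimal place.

The recombinant classes are sc+ ec+ and sc ec: 12 + 13 = 25.
Recombination frequency = 25/448 = 0.0558 ≈ 5.6%, i.e. 5.6 centimorgans.

5.6 centimorgans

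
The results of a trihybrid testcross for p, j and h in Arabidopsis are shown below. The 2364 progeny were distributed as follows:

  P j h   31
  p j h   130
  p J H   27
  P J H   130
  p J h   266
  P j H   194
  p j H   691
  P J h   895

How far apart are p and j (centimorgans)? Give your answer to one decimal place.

The two most frequent reciprocal classes, P J h and p j H, are the parental types, so the F1 was P J h / p j H.
The two rarest classes, P j h and p J H, are the double crossovers. Comparing them with the parentals, only the j allele has switched, so j is the middle locus and the order is p – j – h.
Crossovers in the p–j interval produce the single-crossover classes p J h and P j H (266 + 194 = 460) plus the double crossovers (58).
RF(p–j) = (460 + 58) / 2364 = 518/2364 = 0.2191 → 21.9 centimorgans.

21.9 centimorgans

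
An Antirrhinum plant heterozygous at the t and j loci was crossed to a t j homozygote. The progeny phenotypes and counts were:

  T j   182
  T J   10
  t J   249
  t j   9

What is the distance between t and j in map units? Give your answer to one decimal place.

4.2 map units

The two most frequent classes, T j (182) and t J (249), are the parental types, so the F1 was T j / t J.
The recombinant classes are T J and t j: 10 + 9 = 19.
Recombination frequency = 19/450 = 0.0422 ≈ 4.2%, i.e. 4.2 map units.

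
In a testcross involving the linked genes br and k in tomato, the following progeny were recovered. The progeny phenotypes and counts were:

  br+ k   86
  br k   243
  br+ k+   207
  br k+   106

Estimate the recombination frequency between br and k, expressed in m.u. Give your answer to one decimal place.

The two most frequent classes, br+ k+ (207) and br k (243), are the parental types, so the F1 was br+ k+ / br k.
The recombinant classes are br+ k and br k+: 86 + 106 = 192.
Recombination frequency = 192/642 = 0.2991 ≈ 29.9%, i.e. 29.9 m.u.

29.9 m.u.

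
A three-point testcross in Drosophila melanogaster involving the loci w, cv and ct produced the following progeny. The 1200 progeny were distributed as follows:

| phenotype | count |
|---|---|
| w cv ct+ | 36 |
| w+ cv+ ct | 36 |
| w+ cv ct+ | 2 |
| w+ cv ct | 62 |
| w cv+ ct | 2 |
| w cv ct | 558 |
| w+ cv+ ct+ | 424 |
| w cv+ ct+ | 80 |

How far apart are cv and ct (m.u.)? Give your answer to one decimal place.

The two most frequent reciprocal classes, w+ cv+ ct+ and w cv ct, are the parental types, so the F1 was w+ cv+ ct+ / w cv ct.
The two rarest classes, w+ cv ct+ and w cv+ ct, are the double crossovers. Comparing them with the parentals, only the cv allele has switched, so cv is the middle locus and the order is ct – cv – w.
Crossovers in the ct–cv interval produce the single-crossover classes w+ cv+ ct and w cv ct+ (36 + 36 = 72) plus the double crossovers (4).
RF(ct–cv) = (72 + 4) / 1200 = 76/1200 = 0.0633 → 6.3 m.u.

6.3 m.u.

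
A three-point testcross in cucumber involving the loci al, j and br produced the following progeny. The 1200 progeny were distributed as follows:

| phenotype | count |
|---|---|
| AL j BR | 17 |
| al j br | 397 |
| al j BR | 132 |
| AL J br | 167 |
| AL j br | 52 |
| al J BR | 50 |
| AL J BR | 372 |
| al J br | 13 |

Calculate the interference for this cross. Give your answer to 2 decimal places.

The two most frequent reciprocal classes, AL J BR and al j br, are the parental types, so the F1 was AL J BR / al j br.
The two rarest classes, AL j BR and al J br, are the double crossovers. Comparing them with the parentals, only the j allele has switched, so j is the middle locus and the order is al – j – br.
al–j: (102 + 30)/1200 = 0.1100; j–br: (299 + 30)/1200 = 0.2742.
Expected DCO frequency = 0.1100 × 0.2742 ≈ 0.03016; observed = 30/1200 ≈ 0.02500.
Coefficient of coincidence = 0.02500/0.03016 ≈ 0.83; interference = 1 − 0.83 = 0.17.

0.17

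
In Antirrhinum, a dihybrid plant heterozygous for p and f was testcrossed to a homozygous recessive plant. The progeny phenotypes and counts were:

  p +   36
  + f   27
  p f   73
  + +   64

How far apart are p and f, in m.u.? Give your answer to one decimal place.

31.5 m.u.

The two most frequent classes, + + (64) and p f (73), are the parental types, so the F1 was + + / p f.
The recombinant classes are + f and p +: 27 + 36 = 63.
Recombination frequency = 63/200 = 0.3150 ≈ 31.5%, i.e. 31.5 m.u.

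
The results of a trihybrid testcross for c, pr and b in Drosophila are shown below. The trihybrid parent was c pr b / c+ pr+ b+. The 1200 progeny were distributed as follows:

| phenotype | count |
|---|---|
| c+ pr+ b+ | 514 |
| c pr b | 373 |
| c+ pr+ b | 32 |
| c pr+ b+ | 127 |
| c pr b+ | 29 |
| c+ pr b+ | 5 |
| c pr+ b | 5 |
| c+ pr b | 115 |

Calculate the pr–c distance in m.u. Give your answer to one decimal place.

21.0 m.u.

The two rarest classes, c pr+ b and c+ pr b+, are the double crossovers. Comparing them with the parentals, only the pr allele has switched, so pr is the middle locus and the order is c – pr – b.
Crossovers in the c–pr interval produce the single-crossover classes c+ pr b and c pr+ b+ (115 + 127 = 242) plus the double crossovers (10).
RF(c–pr) = (242 + 10) / 1200 = 252/1200 = 0.2100 → 21.0 m.u.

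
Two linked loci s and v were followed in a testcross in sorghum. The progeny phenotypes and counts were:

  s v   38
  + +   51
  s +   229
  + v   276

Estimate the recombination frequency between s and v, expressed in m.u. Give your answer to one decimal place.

The two most frequent classes, + v (276) and s + (229), are the parental types, so the F1 was + v / s +.
The recombinant classes are + + and s v: 51 + 38 = 89.
Recombination frequency = 89/594 = 0.1498 ≈ 15.0%, i.e. 15.0 m.u.

15.0 m.u.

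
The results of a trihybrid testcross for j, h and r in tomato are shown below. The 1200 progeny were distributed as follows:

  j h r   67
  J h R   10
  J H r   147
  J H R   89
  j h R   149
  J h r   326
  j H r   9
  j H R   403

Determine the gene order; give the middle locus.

The two most frequent reciprocal classes, j H R and J h r, are the parental types, so the F1 was j H R / J h r.
The two rarest classes, j H r and J h R, are the double crossovers. Comparing them with the parentals, only the r allele has switched, so r is the middle locus and the order is h – r – j.

r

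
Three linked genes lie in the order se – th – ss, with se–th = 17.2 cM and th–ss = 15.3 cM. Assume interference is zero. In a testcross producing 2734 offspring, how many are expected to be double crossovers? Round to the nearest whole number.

72

Map distances give recombination frequencies of 0.172 and 0.153 for the two intervals.
With no interference, expected double-crossover frequency = 0.172 × 0.153 = 0.02632.
Expected number = 0.02632 × 2734 = 71.95 ≈ 72.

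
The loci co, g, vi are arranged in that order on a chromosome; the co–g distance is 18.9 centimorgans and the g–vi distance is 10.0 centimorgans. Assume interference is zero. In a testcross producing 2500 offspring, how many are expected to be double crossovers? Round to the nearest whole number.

Map distances give recombination frequencies of 0.189 and 0.100 for the two intervals.
With no interference, expected double-crossover frequency = 0.189 × 0.100 = 0.01890.
Expected number = 0.01890 × 2500 = 47.25 ≈ 47.

47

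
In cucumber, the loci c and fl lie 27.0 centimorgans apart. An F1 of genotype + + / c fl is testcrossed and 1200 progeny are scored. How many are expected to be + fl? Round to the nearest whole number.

162

A map distance of 27.0 centimorgans corresponds to a recombination frequency of 0.270.
The F1 is + + / c fl, so + fl is a recombinant gamete class with expected frequency r/2 = 0.270/2 = 0.1350.
Expected number = 0.1350 × 1200 = 162.00 ≈ 162.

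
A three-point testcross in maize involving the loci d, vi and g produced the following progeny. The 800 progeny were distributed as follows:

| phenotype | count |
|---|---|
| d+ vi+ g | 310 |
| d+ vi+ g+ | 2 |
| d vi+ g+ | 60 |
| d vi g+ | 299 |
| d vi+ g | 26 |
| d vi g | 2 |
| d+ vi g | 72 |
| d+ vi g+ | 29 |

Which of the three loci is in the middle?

g

The two most frequent reciprocal classes, d vi g+ and d+ vi+ g, are the parental types, so the F1 was d vi g+ / d+ vi+ g.
The two rarest classes, d vi g and d+ vi+ g+, are the double crossovers. Comparing them with the parentals, only the g allele has switched, so g is the middle locus and the order is d – g – vi.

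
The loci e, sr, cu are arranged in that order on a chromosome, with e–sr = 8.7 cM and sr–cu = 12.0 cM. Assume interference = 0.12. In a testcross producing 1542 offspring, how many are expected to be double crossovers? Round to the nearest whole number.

14

Map distances give recombination frequencies of 0.087 and 0.120 for the two intervals.
With interference 0.12 (so coincidence = 0.88), expected double-crossover frequency = 0.087 × 0.120 × 0.88 = 0.00919.
Expected number = 0.00919 × 1542 = 14.17 ≈ 14.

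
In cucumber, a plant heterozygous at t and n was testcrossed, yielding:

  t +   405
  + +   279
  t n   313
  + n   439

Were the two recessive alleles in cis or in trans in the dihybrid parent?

The two most frequent classes are + n (439) and t + (405); these are the parental (non-recombinant) types.
So the F1 carried + n on one chromosome and t + on the other — the recessive alleles are on opposite chromosomes (trans / repulsion).

trans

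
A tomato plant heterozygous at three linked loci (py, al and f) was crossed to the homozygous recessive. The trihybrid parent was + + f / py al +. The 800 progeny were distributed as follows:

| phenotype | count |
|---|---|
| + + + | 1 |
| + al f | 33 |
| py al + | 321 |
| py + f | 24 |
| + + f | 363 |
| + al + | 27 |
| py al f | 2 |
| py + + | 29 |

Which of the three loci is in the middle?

f

The two rarest classes, + + + and py al f, are the double crossovers. Comparing them with the parentals, only the f allele has switched, so f is the middle locus and the order is py – f – al.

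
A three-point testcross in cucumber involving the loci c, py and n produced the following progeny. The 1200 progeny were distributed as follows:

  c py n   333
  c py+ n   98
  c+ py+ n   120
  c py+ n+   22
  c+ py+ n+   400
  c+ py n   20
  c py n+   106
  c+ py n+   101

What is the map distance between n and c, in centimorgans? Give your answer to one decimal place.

22.3 centimorgans

The two most frequent reciprocal classes, c+ py+ n+ and c py n, are the parental types, so the F1 was c+ py+ n+ / c py n.
The two rarest classes, c py+ n+ and c+ py n, are the double crossovers. Comparing them with the parentals, only the c allele has switched, so c is the middle locus and the order is n – c – py.
Crossovers in the n–c interval produce the single-crossover classes c+ py+ n and c py n+ (120 + 106 = 226) plus the double crossovers (42).
RF(n–c) = (226 + 42) / 1200 = 268/1200 = 0.2233 → 22.3 centimorgans.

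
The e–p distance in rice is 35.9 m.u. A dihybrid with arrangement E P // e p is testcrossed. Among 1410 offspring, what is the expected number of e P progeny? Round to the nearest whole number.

253

A map distance of 35.9 m.u. corresponds to a recombination frequency of 0.359.
The F1 is E P / e p, so e P is a recombinant gamete class with expected frequency r/2 = 0.359/2 = 0.1795.
Expected number = 0.1795 × 1410 = 253.09 ≈ 253.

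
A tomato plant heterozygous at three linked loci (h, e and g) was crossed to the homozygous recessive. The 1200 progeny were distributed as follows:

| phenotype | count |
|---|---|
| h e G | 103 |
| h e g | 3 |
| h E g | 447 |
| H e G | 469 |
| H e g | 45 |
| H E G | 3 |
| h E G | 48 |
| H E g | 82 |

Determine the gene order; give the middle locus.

The two most frequent reciprocal classes, h E g and H e G, are the parental types, so the F1 was h E g / H e G.
The two rarest classes, h e g and H E G, are the double crossovers. Comparing them with the parentals, only the e allele has switched, so e is the middle locus and the order is h – e – g.

e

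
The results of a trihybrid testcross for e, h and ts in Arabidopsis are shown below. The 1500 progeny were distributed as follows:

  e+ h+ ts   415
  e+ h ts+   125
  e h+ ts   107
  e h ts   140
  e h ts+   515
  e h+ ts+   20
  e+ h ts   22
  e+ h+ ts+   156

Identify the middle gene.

The two most frequent reciprocal classes, e+ h+ ts and e h ts+, are the parental types, so the F1 was e+ h+ ts / e h ts+.
The two rarest classes, e+ h ts and e h+ ts+, are the double crossovers. Comparing them with the parentals, only the h allele has switched, so h is the middle locus and the order is e – h – ts.

h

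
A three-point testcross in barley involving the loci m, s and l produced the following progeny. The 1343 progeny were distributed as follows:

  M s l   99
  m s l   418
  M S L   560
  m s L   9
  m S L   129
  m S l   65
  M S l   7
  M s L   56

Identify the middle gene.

The two most frequent reciprocal classes, m s l and M S L, are the parental types, so the F1 was m s l / M S L.
The two rarest classes, m s L and M S l, are the double crossovers. Comparing them with the parentals, only the l allele has switched, so l is the middle locus and the order is s – l – m.

l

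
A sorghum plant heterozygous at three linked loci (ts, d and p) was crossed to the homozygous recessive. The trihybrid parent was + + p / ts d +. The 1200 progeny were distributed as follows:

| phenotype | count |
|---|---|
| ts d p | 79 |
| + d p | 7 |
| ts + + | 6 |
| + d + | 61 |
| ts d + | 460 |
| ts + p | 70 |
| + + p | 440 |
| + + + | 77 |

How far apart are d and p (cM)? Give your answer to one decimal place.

The two rarest classes, + d p and ts + +, are the double crossovers. Comparing them with the parentals, only the d allele has switched, so d is the middle locus and the order is ts – d – p.
Crossovers in the d–p interval produce the single-crossover classes + + + and ts d p (77 + 79 = 156) plus the double crossovers (13).
RF(d–p) = (156 + 13) / 1200 = 169/1200 = 0.1408 → 14.1 cM.

14.1 cM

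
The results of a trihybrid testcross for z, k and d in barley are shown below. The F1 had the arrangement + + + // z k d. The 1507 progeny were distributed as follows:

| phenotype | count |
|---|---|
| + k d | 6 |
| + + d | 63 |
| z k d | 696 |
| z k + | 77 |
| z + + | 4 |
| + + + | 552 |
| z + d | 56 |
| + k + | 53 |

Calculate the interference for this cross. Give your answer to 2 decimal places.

0.16

The two rarest classes, z + + and + k d, are the double crossovers. Comparing them with the parentals, only the z allele has switched, so z is the middle locus and the order is k – z – d.
k–z: (109 + 10)/1507 = 0.0790; z–d: (140 + 10)/1507 = 0.0995.
Expected DCO frequency = 0.0790 × 0.0995 ≈ 0.00786; observed = 10/1507 ≈ 0.00664.
Coefficient of coincidence = 0.00664/0.00786 ≈ 0.84; interference = 1 − 0.84 = 0.16.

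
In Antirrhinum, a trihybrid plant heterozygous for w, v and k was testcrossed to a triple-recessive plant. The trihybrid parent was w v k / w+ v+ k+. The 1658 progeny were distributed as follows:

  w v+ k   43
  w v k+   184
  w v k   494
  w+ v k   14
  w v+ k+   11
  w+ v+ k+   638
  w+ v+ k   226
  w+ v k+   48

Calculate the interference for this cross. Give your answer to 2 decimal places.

0.18

The two rarest classes, w+ v k and w v+ k+, are the double crossovers. Comparing them with the parentals, only the w allele has switched, so w is the middle locus and the order is v – w – k.
v–w: (91 + 25)/1658 = 0.0700; w–k: (410 + 25)/1658 = 0.2624.
Expected DCO frequency = 0.0700 × 0.2624 ≈ 0.01837; observed = 25/1658 ≈ 0.01508.
Coefficient of coincidence = 0.01508/0.01837 ≈ 0.82; interference = 1 − 0.82 = 0.18.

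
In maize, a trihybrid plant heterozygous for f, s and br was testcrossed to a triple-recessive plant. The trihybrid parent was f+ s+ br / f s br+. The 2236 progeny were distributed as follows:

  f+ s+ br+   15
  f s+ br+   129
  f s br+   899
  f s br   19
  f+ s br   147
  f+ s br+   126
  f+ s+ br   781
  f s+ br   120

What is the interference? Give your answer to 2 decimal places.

0.12

The two rarest classes, f+ s+ br+ and f s br, are the double crossovers. Comparing them with the parentals, only the br allele has switched, so br is the middle locus and the order is s – br – f.
s–br: (276 + 34)/2236 = 0.1386; br–f: (246 + 34)/2236 = 0.1252.
Expected DCO frequency = 0.1386 × 0.1252 ≈ 0.01735; observed = 34/2236 ≈ 0.01521.
Coefficient of coincidence = 0.01521/0.01735 ≈ 0.88; interference = 1 − 0.88 = 0.12.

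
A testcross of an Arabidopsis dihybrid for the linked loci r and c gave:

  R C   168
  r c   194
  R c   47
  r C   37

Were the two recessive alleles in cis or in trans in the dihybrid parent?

The two most frequent classes are R C (168) and r c (194); these are the parental (non-recombinant) types.
So the F1 carried R C on one chromosome and r c on the other — the recessive alleles are on the same chromosome (cis / coupling).

cis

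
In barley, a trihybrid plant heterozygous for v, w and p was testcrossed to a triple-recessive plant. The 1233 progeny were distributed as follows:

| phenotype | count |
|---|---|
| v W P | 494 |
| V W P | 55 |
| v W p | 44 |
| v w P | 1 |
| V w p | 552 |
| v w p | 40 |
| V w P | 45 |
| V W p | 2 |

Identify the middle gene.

The two most frequent reciprocal classes, v W P and V w p, are the parental types, so the F1 was v W P / V w p.
The two rarest classes, v w P and V W p, are the double crossovers. Comparing them with the parentals, only the w allele has switched, so w is the middle locus and the order is p – w – v.

w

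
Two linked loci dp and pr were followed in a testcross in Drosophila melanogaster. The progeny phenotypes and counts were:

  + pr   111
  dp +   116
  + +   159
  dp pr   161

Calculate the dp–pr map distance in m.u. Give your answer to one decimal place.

The two most frequent classes, + + (159) and dp pr (161), are the parental types, so the F1 was + + / dp pr.
The recombinant classes are + pr and dp +: 111 + 116 = 227.
Recombination frequency = 227/547 = 0.4150 ≈ 41.5%, i.e. 41.5 m.u.

41.5 m.u.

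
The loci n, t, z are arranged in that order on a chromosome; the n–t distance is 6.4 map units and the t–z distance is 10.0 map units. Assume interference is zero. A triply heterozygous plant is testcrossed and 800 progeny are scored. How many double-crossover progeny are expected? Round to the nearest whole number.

Map distances give recombination frequencies of 0.064 and 0.100 for the two intervals.
With no interference, expected double-crossover frequency = 0.064 × 0.100 = 0.00640.
Expected number = 0.00640 × 800 = 5.12 ≈ 5.

5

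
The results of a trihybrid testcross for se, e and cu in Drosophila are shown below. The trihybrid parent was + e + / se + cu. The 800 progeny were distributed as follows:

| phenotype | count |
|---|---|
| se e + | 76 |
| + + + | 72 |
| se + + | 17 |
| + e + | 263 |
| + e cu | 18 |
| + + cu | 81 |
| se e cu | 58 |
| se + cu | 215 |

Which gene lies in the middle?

The two rarest classes, + e cu and se + +, are the double crossovers. Comparing them with the parentals, only the cu allele has switched, so cu is the middle locus and the order is se – cu – e.

cu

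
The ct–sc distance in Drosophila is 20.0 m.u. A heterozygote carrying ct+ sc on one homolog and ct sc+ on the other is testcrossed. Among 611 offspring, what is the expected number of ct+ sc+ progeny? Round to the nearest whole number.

A map distance of 20.0 m.u. corresponds to a recombination frequency of 0.200.
The F1 is ct+ sc / ct sc+, so ct+ sc+ is a recombinant gamete class with expected frequency r/2 = 0.200/2 = 0.1000.
Expected number = 0.1000 × 611 = 61.10 ≈ 61.

61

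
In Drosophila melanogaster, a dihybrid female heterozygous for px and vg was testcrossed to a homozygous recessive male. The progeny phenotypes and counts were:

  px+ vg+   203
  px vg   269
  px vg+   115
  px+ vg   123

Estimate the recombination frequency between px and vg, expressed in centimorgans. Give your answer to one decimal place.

The two most frequent classes, px+ vg+ (203) and px vg (269), are the parental types, so the F1 was px+ vg+ / px vg.
The recombinant classes are px+ vg and px vg+: 123 + 115 = 238.
Recombination frequency = 238/710 = 0.3352 ≈ 33.5%, i.e. 33.5 centimorgans.

33.5 centimorgans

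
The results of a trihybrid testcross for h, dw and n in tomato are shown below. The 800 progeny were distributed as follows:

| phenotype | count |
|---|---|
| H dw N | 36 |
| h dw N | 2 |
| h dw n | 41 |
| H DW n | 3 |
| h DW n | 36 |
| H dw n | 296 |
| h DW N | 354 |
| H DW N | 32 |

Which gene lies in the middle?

The two most frequent reciprocal classes, h DW N and H dw n, are the parental types, so the F1 was h DW N / H dw n.
The two rarest classes, h dw N and H DW n, are the double crossovers. Comparing them with the parentals, only the dw allele has switched, so dw is the middle locus and the order is h – dw – n.

dw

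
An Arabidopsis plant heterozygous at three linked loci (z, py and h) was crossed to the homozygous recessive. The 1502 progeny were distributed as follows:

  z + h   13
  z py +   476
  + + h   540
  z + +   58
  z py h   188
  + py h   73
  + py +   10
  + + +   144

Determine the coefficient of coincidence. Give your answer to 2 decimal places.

The two most frequent reciprocal classes, z py + and + + h, are the parental types, so the F1 was z py + / + + h.
The two rarest classes, + py + and z + h, are the double crossovers. Comparing them with the parentals, only the z allele has switched, so z is the middle locus and the order is py – z – h.
py–z: (131 + 23)/1502 = 0.1025; z–h: (332 + 23)/1502 = 0.2364.
Expected DCO frequency = 0.1025 × 0.2364 ≈ 0.02423; observed = 23/1502 ≈ 0.01531.
Coefficient of coincidence = 0.01531/0.02423 ≈ 0.63.

0.63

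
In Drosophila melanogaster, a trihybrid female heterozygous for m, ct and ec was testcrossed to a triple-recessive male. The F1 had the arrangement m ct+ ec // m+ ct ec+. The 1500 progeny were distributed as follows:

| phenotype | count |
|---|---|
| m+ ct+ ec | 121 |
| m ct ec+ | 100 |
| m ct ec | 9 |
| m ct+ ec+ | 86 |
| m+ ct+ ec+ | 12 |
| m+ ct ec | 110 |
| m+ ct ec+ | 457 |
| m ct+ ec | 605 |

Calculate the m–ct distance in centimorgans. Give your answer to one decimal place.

16.1 centimorgans

The two rarest classes, m ct ec and m+ ct+ ec+, are the double crossovers. Comparing them with the parentals, only the ct allele has switched, so ct is the middle locus and the order is ec – ct – m.
Crossovers in the ct–m interval produce the single-crossover classes m+ ct+ ec and m ct ec+ (121 + 100 = 221) plus the double crossovers (21).
RF(ct–m) = (221 + 21) / 1500 = 242/1500 = 0.1613 → 16.1 centimorgans.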